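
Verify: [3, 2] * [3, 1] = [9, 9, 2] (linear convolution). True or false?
Recompute linear convolution of [3, 2] and [3, 1]: y[0] = 3×3 = 9; y[1] = 3×1 + 2×3 = 9; y[2] = 2×1 = 2 → [9, 9, 2]. Given [9, 9, 2] matches, so answer: Yes

Yes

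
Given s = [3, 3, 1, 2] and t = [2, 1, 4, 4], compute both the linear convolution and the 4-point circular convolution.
Linear: y_lin[0] = 3×2 = 6; y_lin[1] = 3×1 + 3×2 = 9; y_lin[2] = 3×4 + 3×1 + 1×2 = 17; y_lin[3] = 3×4 + 3×4 + 1×1 + 2×2 = 29; y_lin[4] = 3×4 + 1×4 + 2×1 = 18; y_lin[5] = 1×4 + 2×4 = 12; y_lin[6] = 2×4 = 8 → [6, 9, 17, 29, 18, 12, 8]. Circular (length 4): y[0] = 3×2 + 3×4 + 1×4 + 2×1 = 24; y[1] = 3×1 + 3×2 + 1×4 + 2×4 = 21; y[2] = 3×4 + 3×1 + 1×2 + 2×4 = 25; y[3] = 3×4 + 3×4 + 1×1 + 2×2 = 29 → [24, 21, 25, 29]

Linear: [6, 9, 17, 29, 18, 12, 8], Circular: [24, 21, 25, 29]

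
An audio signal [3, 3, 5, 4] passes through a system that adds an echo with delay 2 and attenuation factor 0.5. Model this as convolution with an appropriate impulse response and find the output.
Direct-path + delayed-attenuated-path model → impulse response h = [1, 0, 0.5] (1 at lag 0, 0.5 at lag 2). Output y[n] = x[n] + 0.5·x[n - 2] (with x[n] = 0 outside 0..3): y[0] = 3 + 0.5×0 = 3; y[1] = 3 + 0.5×0 = 3; y[2] = 5 + 0.5×3 = 6.5; y[3] = 4 + 0.5×3 = 5.5; y[4] = 0 + 0.5×5 = 2.5; y[5] = 0 + 0.5×4 = 2.0. So y = [3, 3, 6.5, 5.5, 2.5, 2.0]

[3, 3, 6.5, 5.5, 2.5, 2.0]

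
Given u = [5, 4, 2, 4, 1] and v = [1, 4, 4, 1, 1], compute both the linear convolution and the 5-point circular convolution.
Linear: y_lin[0] = 5×1 = 5; y_lin[1] = 5×4 + 4×1 = 24; y_lin[2] = 5×4 + 4×4 + 2×1 = 38; y_lin[3] = 5×1 + 4×4 + 2×4 + 4×1 = 33; y_lin[4] = 5×1 + 4×1 + 2×4 + 4×4 + 1×1 = 34; y_lin[5] = 4×1 + 2×1 + 4×4 + 1×4 = 26; y_lin[6] = 2×1 + 4×1 + 1×4 = 10; y_lin[7] = 4×1 + 1×1 = 5; y_lin[8] = 1×1 = 1 → [5, 24, 38, 33, 34, 26, 10, 5, 1]. Circular (length 5): y[0] = 5×1 + 4×1 + 2×1 + 4×4 + 1×4 = 31; y[1] = 5×4 + 4×1 + 2×1 + 4×1 + 1×4 = 34; y[2] = 5×4 + 4×4 + 2×1 + 4×1 + 1×1 = 43; y[3] = 5×1 + 4×4 + 2×4 + 4×1 + 1×1 = 34; y[4] = 5×1 + 4×1 + 2×4 + 4×4 + 1×1 = 34 → [31, 34, 43, 34, 34]

Linear: [5, 24, 38, 33, 34, 26, 10, 5, 1], Circular: [31, 34, 43, 34, 34]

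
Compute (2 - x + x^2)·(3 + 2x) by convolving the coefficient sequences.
Ascending coefficients: a = [2, -1, 1], b = [3, 2]. c[0] = 2×3 = 6; c[1] = 2×2 + -1×3 = 1; c[2] = -1×2 + 1×3 = 1; c[3] = 1×2 = 2. Result coefficients: [6, 1, 1, 2] → 6 + x + x^2 + 2x^3

6 + x + x^2 + 2x^3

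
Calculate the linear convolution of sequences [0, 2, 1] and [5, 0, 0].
y[0] = 0×5 = 0; y[1] = 0×0 + 2×5 = 10; y[2] = 0×0 + 2×0 + 1×5 = 5; y[3] = 2×0 + 1×0 = 0; y[4] = 1×0 = 0

[0, 10, 5, 0, 0]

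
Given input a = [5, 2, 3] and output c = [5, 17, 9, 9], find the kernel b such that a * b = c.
Output length 4 = len(a) + len(b) - 1 ⇒ len(b) = 2. Solve b forward using b[k] = (c[k] - Σ_{i≥1} a[i]·b[k-i]) / a[0]: b[0] = c[0] / a[0] = 5 / 5 = 1; b[1] = (c[1] - 2×1) / a[0] = (17 - 2×1) / 5 = 3. So b = [1, 3]. Forward-check [5, 2, 3] * [1, 3]: c[0] = 5×1 = 5; c[1] = 5×3 + 2×1 = 17; c[2] = 2×3 + 3×1 = 9; c[3] = 3×3 = 9 → [5, 17, 9, 9] ✓

[1, 3]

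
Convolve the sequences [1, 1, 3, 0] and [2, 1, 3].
y[0] = 1×2 = 2; y[1] = 1×1 + 1×2 = 3; y[2] = 1×3 + 1×1 + 3×2 = 10; y[3] = 1×3 + 3×1 + 0×2 = 6; y[4] = 3×3 + 0×1 = 9; y[5] = 0×3 = 0

[2, 3, 10, 6, 9, 0]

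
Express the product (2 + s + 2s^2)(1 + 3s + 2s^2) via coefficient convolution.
Ascending coefficients: a = [2, 1, 2], b = [1, 3, 2]. c[0] = 2×1 = 2; c[1] = 2×3 + 1×1 = 7; c[2] = 2×2 + 1×3 + 2×1 = 9; c[3] = 1×2 + 2×3 = 8; c[4] = 2×2 = 4. Result coefficients: [2, 7, 9, 8, 4] → 2 + 7s + 9s^2 + 8s^3 + 4s^4

2 + 7s + 9s^2 + 8s^3 + 4s^4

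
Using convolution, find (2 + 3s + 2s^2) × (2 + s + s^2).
Ascending coefficients: a = [2, 3, 2], b = [2, 1, 1]. c[0] = 2×2 = 4; c[1] = 2×1 + 3×2 = 8; c[2] = 2×1 + 3×1 + 2×2 = 9; c[3] = 3×1 + 2×1 = 5; c[4] = 2×1 = 2. Result coefficients: [4, 8, 9, 5, 2] → 4 + 8s + 9s^2 + 5s^3 + 2s^4

4 + 8s + 9s^2 + 5s^3 + 2s^4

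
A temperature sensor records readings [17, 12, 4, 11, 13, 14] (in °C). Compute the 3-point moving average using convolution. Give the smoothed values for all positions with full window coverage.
3-point moving average kernel = [1, 1, 1]. Apply in 'valid' mode (full window coverage): avg[0] = (17 + 12 + 4) / 3 = 11.0; avg[1] = (12 + 4 + 11) / 3 = 9.0; avg[2] = (4 + 11 + 13) / 3 = 9.33; avg[3] = (11 + 13 + 14) / 3 = 12.67. Smoothed values: [11.0, 9.0, 9.33, 12.67]

[11.0, 9.0, 9.33, 12.67]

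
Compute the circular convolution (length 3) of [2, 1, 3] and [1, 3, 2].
Use y[k] = Σ_j x[j]·h[(k-j) mod 3]. y[0] = 2×1 + 1×2 + 3×3 = 13; y[1] = 2×3 + 1×1 + 3×2 = 13; y[2] = 2×2 + 1×3 + 3×1 = 10. Result: [13, 13, 10]

[13, 13, 10]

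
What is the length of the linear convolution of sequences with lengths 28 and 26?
Linear/full convolution length: m + n - 1 = 28 + 26 - 1 = 53

53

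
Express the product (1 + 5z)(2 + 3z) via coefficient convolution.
Ascending coefficients: a = [1, 5], b = [2, 3]. c[0] = 1×2 = 2; c[1] = 1×3 + 5×2 = 13; c[2] = 5×3 = 15. Result coefficients: [2, 13, 15] → 2 + 13z + 15z^2

2 + 13z + 15z^2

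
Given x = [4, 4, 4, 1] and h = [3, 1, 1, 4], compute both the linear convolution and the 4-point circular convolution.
Linear: y_lin[0] = 4×3 = 12; y_lin[1] = 4×1 + 4×3 = 16; y_lin[2] = 4×1 + 4×1 + 4×3 = 20; y_lin[3] = 4×4 + 4×1 + 4×1 + 1×3 = 27; y_lin[4] = 4×4 + 4×1 + 1×1 = 21; y_lin[5] = 4×4 + 1×1 = 17; y_lin[6] = 1×4 = 4 → [12, 16, 20, 27, 21, 17, 4]. Circular (length 4): y[0] = 4×3 + 4×4 + 4×1 + 1×1 = 33; y[1] = 4×1 + 4×3 + 4×4 + 1×1 = 33; y[2] = 4×1 + 4×1 + 4×3 + 1×4 = 24; y[3] = 4×4 + 4×1 + 4×1 + 1×3 = 27 → [33, 33, 24, 27]

Linear: [12, 16, 20, 27, 21, 17, 4], Circular: [33, 33, 24, 27]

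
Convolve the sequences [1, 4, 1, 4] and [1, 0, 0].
y[0] = 1×1 = 1; y[1] = 1×0 + 4×1 = 4; y[2] = 1×0 + 4×0 + 1×1 = 1; y[3] = 4×0 + 1×0 + 4×1 = 4; y[4] = 1×0 + 4×0 = 0; y[5] = 4×0 = 0

[1, 4, 1, 4, 0, 0]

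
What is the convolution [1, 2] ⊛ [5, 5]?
y[0] = 1×5 = 5; y[1] = 1×5 + 2×5 = 15; y[2] = 2×5 = 10

[5, 15, 10]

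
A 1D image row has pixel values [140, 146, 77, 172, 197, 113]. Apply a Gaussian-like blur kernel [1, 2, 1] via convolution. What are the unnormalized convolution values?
Convolve image row [140, 146, 77, 172, 197, 113] with kernel [1, 2, 1]: y[0] = 140×1 = 140; y[1] = 140×2 + 146×1 = 426; y[2] = 140×1 + 146×2 + 77×1 = 509; y[3] = 146×1 + 77×2 + 172×1 = 472; y[4] = 77×1 + 172×2 + 197×1 = 618; y[5] = 172×1 + 197×2 + 113×1 = 679; y[6] = 197×1 + 113×2 = 423; y[7] = 113×1 = 113 → [140, 426, 509, 472, 618, 679, 423, 113]. Normalization factor = sum(kernel) = 4.

[140, 426, 509, 472, 618, 679, 423, 113]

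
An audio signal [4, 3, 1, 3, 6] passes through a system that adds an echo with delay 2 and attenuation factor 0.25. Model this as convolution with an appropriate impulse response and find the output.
Direct-path + delayed-attenuated-path model → impulse response h = [1, 0, 0.25] (1 at lag 0, 0.25 at lag 2). Output y[n] = x[n] + 0.25·x[n - 2] (with x[n] = 0 outside 0..4): y[0] = 4 + 0.25×0 = 4; y[1] = 3 + 0.25×0 = 3; y[2] = 1 + 0.25×4 = 2.0; y[3] = 3 + 0.25×3 = 3.75; y[4] = 6 + 0.25×1 = 6.25; y[5] = 0 + 0.25×3 = 0.75; y[6] = 0 + 0.25×6 = 1.5. So y = [4, 3, 2.0, 3.75, 6.25, 0.75, 1.5]

[4, 3, 2.0, 3.75, 6.25, 0.75, 1.5]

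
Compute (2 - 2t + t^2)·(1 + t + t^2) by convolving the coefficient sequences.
Ascending coefficients: a = [2, -2, 1], b = [1, 1, 1]. c[0] = 2×1 = 2; c[1] = 2×1 + -2×1 = 0; c[2] = 2×1 + -2×1 + 1×1 = 1; c[3] = -2×1 + 1×1 = -1; c[4] = 1×1 = 1. Result coefficients: [2, 0, 1, -1, 1] → 2 + t^2 - t^3 + t^4

2 + t^2 - t^3 + t^4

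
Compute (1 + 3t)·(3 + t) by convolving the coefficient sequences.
Ascending coefficients: a = [1, 3], b = [3, 1]. c[0] = 1×3 = 3; c[1] = 1×1 + 3×3 = 10; c[2] = 3×1 = 3. Result coefficients: [3, 10, 3] → 3 + 10t + 3t^2

3 + 10t + 3t^2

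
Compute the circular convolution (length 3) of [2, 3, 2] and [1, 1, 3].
Use y[k] = Σ_j s[j]·t[(k-j) mod 3]. y[0] = 2×1 + 3×3 + 2×1 = 13; y[1] = 2×1 + 3×1 + 2×3 = 11; y[2] = 2×3 + 3×1 + 2×1 = 11. Result: [13, 11, 11]

[13, 11, 11]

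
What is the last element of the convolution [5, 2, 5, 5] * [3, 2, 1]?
Use y[k] = Σ_i a[i]·b[k-i] at k=5. y[5] = 5×1 = 5

5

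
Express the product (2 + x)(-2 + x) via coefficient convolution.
Ascending coefficients: a = [2, 1], b = [-2, 1]. c[0] = 2×-2 = -4; c[1] = 2×1 + 1×-2 = 0; c[2] = 1×1 = 1. Result coefficients: [-4, 0, 1] → -4 + x^2

-4 + x^2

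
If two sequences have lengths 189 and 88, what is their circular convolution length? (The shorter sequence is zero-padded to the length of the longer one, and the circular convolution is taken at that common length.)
Circular convolution (zero-padding the shorter input) has length max(m, n) = max(189, 88) = 189

189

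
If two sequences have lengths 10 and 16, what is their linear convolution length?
Linear/full convolution length: m + n - 1 = 10 + 16 - 1 = 25

25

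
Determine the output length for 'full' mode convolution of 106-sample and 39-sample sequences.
Linear/full convolution length: m + n - 1 = 106 + 39 - 1 = 144

144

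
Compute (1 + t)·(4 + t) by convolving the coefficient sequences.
Ascending coefficients: a = [1, 1], b = [4, 1]. c[0] = 1×4 = 4; c[1] = 1×1 + 1×4 = 5; c[2] = 1×1 = 1. Result coefficients: [4, 5, 1] → 4 + 5t + t^2

4 + 5t + t^2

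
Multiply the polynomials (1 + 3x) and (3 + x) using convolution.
Ascending coefficients: a = [1, 3], b = [3, 1]. c[0] = 1×3 = 3; c[1] = 1×1 + 3×3 = 10; c[2] = 3×1 = 3. Result coefficients: [3, 10, 3] → 3 + 10x + 3x^2

3 + 10x + 3x^2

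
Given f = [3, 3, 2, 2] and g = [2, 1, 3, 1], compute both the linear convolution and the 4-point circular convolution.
Linear: y_lin[0] = 3×2 = 6; y_lin[1] = 3×1 + 3×2 = 9; y_lin[2] = 3×3 + 3×1 + 2×2 = 16; y_lin[3] = 3×1 + 3×3 + 2×1 + 2×2 = 18; y_lin[4] = 3×1 + 2×3 + 2×1 = 11; y_lin[5] = 2×1 + 2×3 = 8; y_lin[6] = 2×1 = 2 → [6, 9, 16, 18, 11, 8, 2]. Circular (length 4): y[0] = 3×2 + 3×1 + 2×3 + 2×1 = 17; y[1] = 3×1 + 3×2 + 2×1 + 2×3 = 17; y[2] = 3×3 + 3×1 + 2×2 + 2×1 = 18; y[3] = 3×1 + 3×3 + 2×1 + 2×2 = 18 → [17, 17, 18, 18]

Linear: [6, 9, 16, 18, 11, 8, 2], Circular: [17, 17, 18, 18]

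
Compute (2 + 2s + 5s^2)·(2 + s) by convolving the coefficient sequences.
Ascending coefficients: a = [2, 2, 5], b = [2, 1]. c[0] = 2×2 = 4; c[1] = 2×1 + 2×2 = 6; c[2] = 2×1 + 5×2 = 12; c[3] = 5×1 = 5. Result coefficients: [4, 6, 12, 5] → 4 + 6s + 12s^2 + 5s^3

4 + 6s + 12s^2 + 5s^3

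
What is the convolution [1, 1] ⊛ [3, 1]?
y[0] = 1×3 = 3; y[1] = 1×1 + 1×3 = 4; y[2] = 1×1 = 1

[3, 4, 1]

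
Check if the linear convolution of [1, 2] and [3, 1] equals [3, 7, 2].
Recompute linear convolution of [1, 2] and [3, 1]: y[0] = 1×3 = 3; y[1] = 1×1 + 2×3 = 7; y[2] = 2×1 = 2 → [3, 7, 2]. Given [3, 7, 2] matches, so answer: Yes

Yes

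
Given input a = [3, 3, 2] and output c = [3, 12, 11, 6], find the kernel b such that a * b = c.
Output length 4 = len(a) + len(b) - 1 ⇒ len(b) = 2. Solve b forward using b[k] = (c[k] - Σ_{i≥1} a[i]·b[k-i]) / a[0]: b[0] = c[0] / a[0] = 3 / 3 = 1; b[1] = (c[1] - 3×1) / a[0] = (12 - 3×1) / 3 = 3. So b = [1, 3]. Forward-check [3, 3, 2] * [1, 3]: c[0] = 3×1 = 3; c[1] = 3×3 + 3×1 = 12; c[2] = 3×3 + 2×1 = 11; c[3] = 2×3 = 6 → [3, 12, 11, 6] ✓

[1, 3]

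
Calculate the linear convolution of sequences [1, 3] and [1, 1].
y[0] = 1×1 = 1; y[1] = 1×1 + 3×1 = 4; y[2] = 3×1 = 3

[1, 4, 3]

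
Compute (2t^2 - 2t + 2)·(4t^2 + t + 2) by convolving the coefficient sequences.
Ascending coefficients: a = [2, -2, 2], b = [2, 1, 4]. c[0] = 2×2 = 4; c[1] = 2×1 + -2×2 = -2; c[2] = 2×4 + -2×1 + 2×2 = 10; c[3] = -2×4 + 2×1 = -6; c[4] = 2×4 = 8. Result coefficients: [4, -2, 10, -6, 8] → 8t^4 - 6t^3 + 10t^2 - 2t + 4

8t^4 - 6t^3 + 10t^2 - 2t + 4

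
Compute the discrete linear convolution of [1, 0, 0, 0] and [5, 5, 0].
y[0] = 1×5 = 5; y[1] = 1×5 + 0×5 = 5; y[2] = 1×0 + 0×5 + 0×5 = 0; y[3] = 0×0 + 0×5 + 0×5 = 0; y[4] = 0×0 + 0×5 = 0; y[5] = 0×0 = 0

[5, 5, 0, 0, 0, 0]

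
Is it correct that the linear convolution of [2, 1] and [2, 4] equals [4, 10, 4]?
Recompute linear convolution of [2, 1] and [2, 4]: y[0] = 2×2 = 4; y[1] = 2×4 + 1×2 = 10; y[2] = 1×4 = 4 → [4, 10, 4]. Given [4, 10, 4] matches, so answer: Yes

Yes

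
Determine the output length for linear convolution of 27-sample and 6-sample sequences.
Linear/full convolution length: m + n - 1 = 27 + 6 - 1 = 32

32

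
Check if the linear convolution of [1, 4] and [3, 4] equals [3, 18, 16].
Recompute linear convolution of [1, 4] and [3, 4]: y[0] = 1×3 = 3; y[1] = 1×4 + 4×3 = 16; y[2] = 4×4 = 16 → [3, 16, 16]. Compare to given [3, 18, 16]: they differ at index 1: given 18, correct 16, so answer: No

No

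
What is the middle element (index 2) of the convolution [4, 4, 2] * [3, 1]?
Use y[k] = Σ_i a[i]·b[k-i] at k=2. y[2] = 4×1 + 2×3 = 10

10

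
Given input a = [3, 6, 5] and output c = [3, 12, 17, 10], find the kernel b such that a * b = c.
Output length 4 = len(a) + len(b) - 1 ⇒ len(b) = 2. Solve b forward using b[k] = (c[k] - Σ_{i≥1} a[i]·b[k-i]) / a[0]: b[0] = c[0] / a[0] = 3 / 3 = 1; b[1] = (c[1] - 6×1) / a[0] = (12 - 6×1) / 3 = 2. So b = [1, 2]. Forward-check [3, 6, 5] * [1, 2]: c[0] = 3×1 = 3; c[1] = 3×2 + 6×1 = 12; c[2] = 6×2 + 5×1 = 17; c[3] = 5×2 = 10 → [3, 12, 17, 10] ✓

[1, 2]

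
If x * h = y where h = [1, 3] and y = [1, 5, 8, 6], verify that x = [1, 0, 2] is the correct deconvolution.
Forward-compute [1, 0, 2] * [1, 3]: y[0] = 1×1 = 1; y[1] = 1×3 + 0×1 = 3; y[2] = 0×3 + 2×1 = 2; y[3] = 2×3 = 6 → [1, 3, 2, 6]. Does not match given y = [1, 5, 8, 6].

Not verified. [1, 0, 2] * [1, 3] = [1, 3, 2, 6], which differs from [1, 5, 8, 6] at index 1.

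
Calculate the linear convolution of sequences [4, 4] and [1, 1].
y[0] = 4×1 = 4; y[1] = 4×1 + 4×1 = 8; y[2] = 4×1 = 4

[4, 8, 4]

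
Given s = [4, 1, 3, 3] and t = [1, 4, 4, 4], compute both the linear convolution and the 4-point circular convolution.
Linear: y_lin[0] = 4×1 = 4; y_lin[1] = 4×4 + 1×1 = 17; y_lin[2] = 4×4 + 1×4 + 3×1 = 23; y_lin[3] = 4×4 + 1×4 + 3×4 + 3×1 = 35; y_lin[4] = 1×4 + 3×4 + 3×4 = 28; y_lin[5] = 3×4 + 3×4 = 24; y_lin[6] = 3×4 = 12 → [4, 17, 23, 35, 28, 24, 12]. Circular (length 4): y[0] = 4×1 + 1×4 + 3×4 + 3×4 = 32; y[1] = 4×4 + 1×1 + 3×4 + 3×4 = 41; y[2] = 4×4 + 1×4 + 3×1 + 3×4 = 35; y[3] = 4×4 + 1×4 + 3×4 + 3×1 = 35 → [32, 41, 35, 35]

Linear: [4, 17, 23, 35, 28, 24, 12], Circular: [32, 41, 35, 35]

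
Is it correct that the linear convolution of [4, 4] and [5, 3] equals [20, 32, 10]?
Recompute linear convolution of [4, 4] and [5, 3]: y[0] = 4×5 = 20; y[1] = 4×3 + 4×5 = 32; y[2] = 4×3 = 12 → [20, 32, 12]. Compare to given [20, 32, 10]: they differ at index 2: given 10, correct 12, so answer: No

No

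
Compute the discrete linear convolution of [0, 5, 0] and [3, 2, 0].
y[0] = 0×3 = 0; y[1] = 0×2 + 5×3 = 15; y[2] = 0×0 + 5×2 + 0×3 = 10; y[3] = 5×0 + 0×2 = 0; y[4] = 0×0 = 0

[0, 15, 10, 0, 0]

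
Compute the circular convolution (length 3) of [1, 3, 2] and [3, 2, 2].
Use y[k] = Σ_j a[j]·b[(k-j) mod 3]. y[0] = 1×3 + 3×2 + 2×2 = 13; y[1] = 1×2 + 3×3 + 2×2 = 15; y[2] = 1×2 + 3×2 + 2×3 = 14. Result: [13, 15, 14]

[13, 15, 14]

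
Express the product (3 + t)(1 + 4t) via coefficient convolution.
Ascending coefficients: a = [3, 1], b = [1, 4]. c[0] = 3×1 = 3; c[1] = 3×4 + 1×1 = 13; c[2] = 1×4 = 4. Result coefficients: [3, 13, 4] → 3 + 13t + 4t^2

3 + 13t + 4t^2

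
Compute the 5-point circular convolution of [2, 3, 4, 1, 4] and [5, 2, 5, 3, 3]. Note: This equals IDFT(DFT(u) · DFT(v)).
Either evaluate y[k] = Σ_j u[j]·v[(k-j) mod 5] directly, or use IDFT(DFT(u) · DFT(v)). y[0] = 2×5 + 3×3 + 4×3 + 1×5 + 4×2 = 44; y[1] = 2×2 + 3×5 + 4×3 + 1×3 + 4×5 = 54; y[2] = 2×5 + 3×2 + 4×5 + 1×3 + 4×3 = 51; y[3] = 2×3 + 3×5 + 4×2 + 1×5 + 4×3 = 46; y[4] = 2×3 + 3×3 + 4×5 + 1×2 + 4×5 = 57. Result: [44, 54, 51, 46, 57]

[44, 54, 51, 46, 57]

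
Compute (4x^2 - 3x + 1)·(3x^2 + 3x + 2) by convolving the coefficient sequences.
Ascending coefficients: a = [1, -3, 4], b = [2, 3, 3]. c[0] = 1×2 = 2; c[1] = 1×3 + -3×2 = -3; c[2] = 1×3 + -3×3 + 4×2 = 2; c[3] = -3×3 + 4×3 = 3; c[4] = 4×3 = 12. Result coefficients: [2, -3, 2, 3, 12] → 12x^4 + 3x^3 + 2x^2 - 3x + 2

12x^4 + 3x^3 + 2x^2 - 3x + 2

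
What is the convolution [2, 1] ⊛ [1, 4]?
y[0] = 2×1 = 2; y[1] = 2×4 + 1×1 = 9; y[2] = 1×4 = 4

[2, 9, 4]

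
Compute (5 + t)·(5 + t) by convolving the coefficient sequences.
Ascending coefficients: a = [5, 1], b = [5, 1]. c[0] = 5×5 = 25; c[1] = 5×1 + 1×5 = 10; c[2] = 1×1 = 1. Result coefficients: [25, 10, 1] → 25 + 10t + t^2

25 + 10t + t^2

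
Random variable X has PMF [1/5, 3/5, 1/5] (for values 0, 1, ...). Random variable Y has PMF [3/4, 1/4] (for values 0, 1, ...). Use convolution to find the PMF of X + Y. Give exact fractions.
P(X+Y=k) = Σ_i P(X=i)·P(Y=k-i) — a convolution of [1/5, 3/5, 1/5] and [3/4, 1/4]. P(X+Y=0) = (1/5)×(3/4) = 3/20; P(X+Y=1) = (1/5)×(1/4) + (3/5)×(3/4) = 1/20 + 9/20 = 1/2; P(X+Y=2) = (3/5)×(1/4) + (1/5)×(3/4) = 3/20 + 3/20 = 3/10; P(X+Y=3) = (1/5)×(1/4) = 1/20. PMF: [3/20, 1/2, 3/10, 1/20] (sums to 1 ✓)

[3/20, 1/2, 3/10, 1/20]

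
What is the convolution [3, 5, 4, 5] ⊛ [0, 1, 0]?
y[0] = 3×0 = 0; y[1] = 3×1 + 5×0 = 3; y[2] = 3×0 + 5×1 + 4×0 = 5; y[3] = 5×0 + 4×1 + 5×0 = 4; y[4] = 4×0 + 5×1 = 5; y[5] = 5×0 = 0

[0, 3, 5, 4, 5, 0]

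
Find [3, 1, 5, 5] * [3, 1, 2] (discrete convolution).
y[0] = 3×3 = 9; y[1] = 3×1 + 1×3 = 6; y[2] = 3×2 + 1×1 + 5×3 = 22; y[3] = 1×2 + 5×1 + 5×3 = 22; y[4] = 5×2 + 5×1 = 15; y[5] = 5×2 = 10

[9, 6, 22, 22, 15, 10]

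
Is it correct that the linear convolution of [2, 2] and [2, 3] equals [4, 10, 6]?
Recompute linear convolution of [2, 2] and [2, 3]: y[0] = 2×2 = 4; y[1] = 2×3 + 2×2 = 10; y[2] = 2×3 = 6 → [4, 10, 6]. Given [4, 10, 6] matches, so answer: Yes

Yes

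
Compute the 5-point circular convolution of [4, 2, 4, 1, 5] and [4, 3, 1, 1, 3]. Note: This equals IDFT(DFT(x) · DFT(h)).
Either evaluate y[k] = Σ_j x[j]·h[(k-j) mod 5] directly, or use IDFT(DFT(x) · DFT(h)). y[0] = 4×4 + 2×3 + 4×1 + 1×1 + 5×3 = 42; y[1] = 4×3 + 2×4 + 4×3 + 1×1 + 5×1 = 38; y[2] = 4×1 + 2×3 + 4×4 + 1×3 + 5×1 = 34; y[3] = 4×1 + 2×1 + 4×3 + 1×4 + 5×3 = 37; y[4] = 4×3 + 2×1 + 4×1 + 1×3 + 5×4 = 41. Result: [42, 38, 34, 37, 41]

[42, 38, 34, 37, 41]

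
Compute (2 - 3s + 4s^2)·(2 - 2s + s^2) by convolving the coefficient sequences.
Ascending coefficients: a = [2, -3, 4], b = [2, -2, 1]. c[0] = 2×2 = 4; c[1] = 2×-2 + -3×2 = -10; c[2] = 2×1 + -3×-2 + 4×2 = 16; c[3] = -3×1 + 4×-2 = -11; c[4] = 4×1 = 4. Result coefficients: [4, -10, 16, -11, 4] → 4 - 10s + 16s^2 - 11s^3 + 4s^4

4 - 10s + 16s^2 - 11s^3 + 4s^4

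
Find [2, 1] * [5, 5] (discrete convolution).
y[0] = 2×5 = 10; y[1] = 2×5 + 1×5 = 15; y[2] = 1×5 = 5

[10, 15, 5]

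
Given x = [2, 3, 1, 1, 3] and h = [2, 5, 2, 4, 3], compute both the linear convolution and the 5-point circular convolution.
Linear: y_lin[0] = 2×2 = 4; y_lin[1] = 2×5 + 3×2 = 16; y_lin[2] = 2×2 + 3×5 + 1×2 = 21; y_lin[3] = 2×4 + 3×2 + 1×5 + 1×2 = 21; y_lin[4] = 2×3 + 3×4 + 1×2 + 1×5 + 3×2 = 31; y_lin[5] = 3×3 + 1×4 + 1×2 + 3×5 = 30; y_lin[6] = 1×3 + 1×4 + 3×2 = 13; y_lin[7] = 1×3 + 3×4 = 15; y_lin[8] = 3×3 = 9 → [4, 16, 21, 21, 31, 30, 13, 15, 9]. Circular (length 5): y[0] = 2×2 + 3×3 + 1×4 + 1×2 + 3×5 = 34; y[1] = 2×5 + 3×2 + 1×3 + 1×4 + 3×2 = 29; y[2] = 2×2 + 3×5 + 1×2 + 1×3 + 3×4 = 36; y[3] = 2×4 + 3×2 + 1×5 + 1×2 + 3×3 = 30; y[4] = 2×3 + 3×4 + 1×2 + 1×5 + 3×2 = 31 → [34, 29, 36, 30, 31]

Linear: [4, 16, 21, 21, 31, 30, 13, 15, 9], Circular: [34, 29, 36, 30, 31]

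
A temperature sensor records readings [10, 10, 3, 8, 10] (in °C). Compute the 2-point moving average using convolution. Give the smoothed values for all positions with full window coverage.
2-point moving average kernel = [1, 1]. Apply in 'valid' mode (full window coverage): avg[0] = (10 + 10) / 2 = 10.0; avg[1] = (10 + 3) / 2 = 6.5; avg[2] = (3 + 8) / 2 = 5.5; avg[3] = (8 + 10) / 2 = 9.0. Smoothed values: [10.0, 6.5, 5.5, 9.0]

[10.0, 6.5, 5.5, 9.0]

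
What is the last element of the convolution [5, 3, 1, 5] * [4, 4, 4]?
Use y[k] = Σ_i a[i]·b[k-i] at k=5. y[5] = 5×4 = 20

20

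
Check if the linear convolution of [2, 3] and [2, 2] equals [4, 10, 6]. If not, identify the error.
Recompute linear convolution of [2, 3] and [2, 2]: y[0] = 2×2 = 4; y[1] = 2×2 + 3×2 = 10; y[2] = 3×2 = 6 → [4, 10, 6]. Given [4, 10, 6] matches, so answer: Yes

Yes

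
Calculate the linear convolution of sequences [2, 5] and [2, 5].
y[0] = 2×2 = 4; y[1] = 2×5 + 5×2 = 20; y[2] = 5×5 = 25

[4, 20, 25]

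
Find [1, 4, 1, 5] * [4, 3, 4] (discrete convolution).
y[0] = 1×4 = 4; y[1] = 1×3 + 4×4 = 19; y[2] = 1×4 + 4×3 + 1×4 = 20; y[3] = 4×4 + 1×3 + 5×4 = 39; y[4] = 1×4 + 5×3 = 19; y[5] = 5×4 = 20

[4, 19, 20, 39, 19, 20]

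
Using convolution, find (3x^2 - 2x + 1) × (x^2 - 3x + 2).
Ascending coefficients: a = [1, -2, 3], b = [2, -3, 1]. c[0] = 1×2 = 2; c[1] = 1×-3 + -2×2 = -7; c[2] = 1×1 + -2×-3 + 3×2 = 13; c[3] = -2×1 + 3×-3 = -11; c[4] = 3×1 = 3. Result coefficients: [2, -7, 13, -11, 3] → 3x^4 - 11x^3 + 13x^2 - 7x + 2

3x^4 - 11x^3 + 13x^2 - 7x + 2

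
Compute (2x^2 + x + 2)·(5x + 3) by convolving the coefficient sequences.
Ascending coefficients: a = [2, 1, 2], b = [3, 5]. c[0] = 2×3 = 6; c[1] = 2×5 + 1×3 = 13; c[2] = 1×5 + 2×3 = 11; c[3] = 2×5 = 10. Result coefficients: [6, 13, 11, 10] → 10x^3 + 11x^2 + 13x + 6

10x^3 + 11x^2 + 13x + 6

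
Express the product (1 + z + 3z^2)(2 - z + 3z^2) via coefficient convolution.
Ascending coefficients: a = [1, 1, 3], b = [2, -1, 3]. c[0] = 1×2 = 2; c[1] = 1×-1 + 1×2 = 1; c[2] = 1×3 + 1×-1 + 3×2 = 8; c[3] = 1×3 + 3×-1 = 0; c[4] = 3×3 = 9. Result coefficients: [2, 1, 8, 0, 9] → 2 + z + 8z^2 + 9z^4

2 + z + 8z^2 + 9z^4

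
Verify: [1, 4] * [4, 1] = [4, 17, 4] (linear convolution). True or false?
Recompute linear convolution of [1, 4] and [4, 1]: y[0] = 1×4 = 4; y[1] = 1×1 + 4×4 = 17; y[2] = 4×1 = 4 → [4, 17, 4]. Given [4, 17, 4] matches, so answer: Yes

Yes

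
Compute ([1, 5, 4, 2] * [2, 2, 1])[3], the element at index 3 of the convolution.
Use y[k] = Σ_i a[i]·b[k-i] at k=3. y[3] = 5×1 + 4×2 + 2×2 = 17

17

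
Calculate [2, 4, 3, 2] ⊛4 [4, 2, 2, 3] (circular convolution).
Use y[k] = Σ_j a[j]·b[(k-j) mod 4]. y[0] = 2×4 + 4×3 + 3×2 + 2×2 = 30; y[1] = 2×2 + 4×4 + 3×3 + 2×2 = 33; y[2] = 2×2 + 4×2 + 3×4 + 2×3 = 30; y[3] = 2×3 + 4×2 + 3×2 + 2×4 = 28. Result: [30, 33, 30, 28]

[30, 33, 30, 28]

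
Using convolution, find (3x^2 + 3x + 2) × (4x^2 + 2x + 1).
Ascending coefficients: a = [2, 3, 3], b = [1, 2, 4]. c[0] = 2×1 = 2; c[1] = 2×2 + 3×1 = 7; c[2] = 2×4 + 3×2 + 3×1 = 17; c[3] = 3×4 + 3×2 = 18; c[4] = 3×4 = 12. Result coefficients: [2, 7, 17, 18, 12] → 12x^4 + 18x^3 + 17x^2 + 7x + 2

12x^4 + 18x^3 + 17x^2 + 7x + 2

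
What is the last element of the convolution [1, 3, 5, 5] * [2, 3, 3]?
Use y[k] = Σ_i a[i]·b[k-i] at k=5. y[5] = 5×3 = 15

15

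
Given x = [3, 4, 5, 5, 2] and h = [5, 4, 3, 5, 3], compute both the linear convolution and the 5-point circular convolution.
Linear: y_lin[0] = 3×5 = 15; y_lin[1] = 3×4 + 4×5 = 32; y_lin[2] = 3×3 + 4×4 + 5×5 = 50; y_lin[3] = 3×5 + 4×3 + 5×4 + 5×5 = 72; y_lin[4] = 3×3 + 4×5 + 5×3 + 5×4 + 2×5 = 74; y_lin[5] = 4×3 + 5×5 + 5×3 + 2×4 = 60; y_lin[6] = 5×3 + 5×5 + 2×3 = 46; y_lin[7] = 5×3 + 2×5 = 25; y_lin[8] = 2×3 = 6 → [15, 32, 50, 72, 74, 60, 46, 25, 6]. Circular (length 5): y[0] = 3×5 + 4×3 + 5×5 + 5×3 + 2×4 = 75; y[1] = 3×4 + 4×5 + 5×3 + 5×5 + 2×3 = 78; y[2] = 3×3 + 4×4 + 5×5 + 5×3 + 2×5 = 75; y[3] = 3×5 + 4×3 + 5×4 + 5×5 + 2×3 = 78; y[4] = 3×3 + 4×5 + 5×3 + 5×4 + 2×5 = 74 → [75, 78, 75, 78, 74]

Linear: [15, 32, 50, 72, 74, 60, 46, 25, 6], Circular: [75, 78, 75, 78, 74]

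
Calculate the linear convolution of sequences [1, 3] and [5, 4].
y[0] = 1×5 = 5; y[1] = 1×4 + 3×5 = 19; y[2] = 3×4 = 12

[5, 19, 12]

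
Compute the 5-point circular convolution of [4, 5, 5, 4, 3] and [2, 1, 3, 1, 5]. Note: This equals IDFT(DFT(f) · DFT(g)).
Either evaluate y[k] = Σ_j f[j]·g[(k-j) mod 5] directly, or use IDFT(DFT(f) · DFT(g)). y[0] = 4×2 + 5×5 + 5×1 + 4×3 + 3×1 = 53; y[1] = 4×1 + 5×2 + 5×5 + 4×1 + 3×3 = 52; y[2] = 4×3 + 5×1 + 5×2 + 4×5 + 3×1 = 50; y[3] = 4×1 + 5×3 + 5×1 + 4×2 + 3×5 = 47; y[4] = 4×5 + 5×1 + 5×3 + 4×1 + 3×2 = 50. Result: [53, 52, 50, 47, 50]

[53, 52, 50, 47, 50]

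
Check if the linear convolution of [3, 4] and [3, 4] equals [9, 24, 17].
Recompute linear convolution of [3, 4] and [3, 4]: y[0] = 3×3 = 9; y[1] = 3×4 + 4×3 = 24; y[2] = 4×4 = 16 → [9, 24, 16]. Compare to given [9, 24, 17]: they differ at index 2: given 17, correct 16, so answer: No

No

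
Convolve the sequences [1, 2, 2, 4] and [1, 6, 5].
y[0] = 1×1 = 1; y[1] = 1×6 + 2×1 = 8; y[2] = 1×5 + 2×6 + 2×1 = 19; y[3] = 2×5 + 2×6 + 4×1 = 26; y[4] = 2×5 + 4×6 = 34; y[5] = 4×5 = 20

[1, 8, 19, 26, 34, 20]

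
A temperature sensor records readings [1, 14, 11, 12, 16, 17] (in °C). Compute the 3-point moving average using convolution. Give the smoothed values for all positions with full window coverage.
3-point moving average kernel = [1, 1, 1]. Apply in 'valid' mode (full window coverage): avg[0] = (1 + 14 + 11) / 3 = 8.67; avg[1] = (14 + 11 + 12) / 3 = 12.33; avg[2] = (11 + 12 + 16) / 3 = 13.0; avg[3] = (12 + 16 + 17) / 3 = 15.0. Smoothed values: [8.67, 12.33, 13.0, 15.0]

[8.67, 12.33, 13.0, 15.0]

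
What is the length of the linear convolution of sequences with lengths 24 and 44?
Linear/full convolution length: m + n - 1 = 24 + 44 - 1 = 67

67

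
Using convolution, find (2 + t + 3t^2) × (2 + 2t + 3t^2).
Ascending coefficients: a = [2, 1, 3], b = [2, 2, 3]. c[0] = 2×2 = 4; c[1] = 2×2 + 1×2 = 6; c[2] = 2×3 + 1×2 + 3×2 = 14; c[3] = 1×3 + 3×2 = 9; c[4] = 3×3 = 9. Result coefficients: [4, 6, 14, 9, 9] → 4 + 6t + 14t^2 + 9t^3 + 9t^4

4 + 6t + 14t^2 + 9t^3 + 9t^4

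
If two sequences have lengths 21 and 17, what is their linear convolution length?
Linear/full convolution length: m + n - 1 = 21 + 17 - 1 = 37

37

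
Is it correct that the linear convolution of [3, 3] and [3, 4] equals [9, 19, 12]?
Recompute linear convolution of [3, 3] and [3, 4]: y[0] = 3×3 = 9; y[1] = 3×4 + 3×3 = 21; y[2] = 3×4 = 12 → [9, 21, 12]. Compare to given [9, 19, 12]: they differ at index 1: given 19, correct 21, so answer: No

No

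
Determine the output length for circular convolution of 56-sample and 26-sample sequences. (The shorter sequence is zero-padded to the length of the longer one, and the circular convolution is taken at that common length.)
Circular convolution (zero-padding the shorter input) has length max(m, n) = max(56, 26) = 56

56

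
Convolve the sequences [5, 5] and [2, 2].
y[0] = 5×2 = 10; y[1] = 5×2 + 5×2 = 20; y[2] = 5×2 = 10

[10, 20, 10]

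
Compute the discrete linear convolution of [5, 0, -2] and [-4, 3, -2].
y[0] = 5×-4 = -20; y[1] = 5×3 + 0×-4 = 15; y[2] = 5×-2 + 0×3 + -2×-4 = -2; y[3] = 0×-2 + -2×3 = -6; y[4] = -2×-2 = 4

[-20, 15, -2, -6, 4]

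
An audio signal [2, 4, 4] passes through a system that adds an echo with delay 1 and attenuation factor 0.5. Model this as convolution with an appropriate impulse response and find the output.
Direct-path + delayed-attenuated-path model → impulse response h = [1, 0.5] (1 at lag 0, 0.5 at lag 1). Output y[n] = x[n] + 0.5·x[n - 1] (with x[n] = 0 outside 0..2): y[0] = 2 + 0.5×0 = 2; y[1] = 4 + 0.5×2 = 5.0; y[2] = 4 + 0.5×4 = 6.0; y[3] = 0 + 0.5×4 = 2.0. So y = [2, 5.0, 6.0, 2.0]

[2, 5.0, 6.0, 2.0]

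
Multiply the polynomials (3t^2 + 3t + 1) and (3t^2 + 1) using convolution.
Ascending coefficients: a = [1, 3, 3], b = [1, 0, 3]. c[0] = 1×1 = 1; c[1] = 1×0 + 3×1 = 3; c[2] = 1×3 + 3×0 + 3×1 = 6; c[3] = 3×3 + 3×0 = 9; c[4] = 3×3 = 9. Result coefficients: [1, 3, 6, 9, 9] → 9t^4 + 9t^3 + 6t^2 + 3t + 1

9t^4 + 9t^3 + 6t^2 + 3t + 1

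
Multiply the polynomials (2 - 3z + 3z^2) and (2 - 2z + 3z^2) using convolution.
Ascending coefficients: a = [2, -3, 3], b = [2, -2, 3]. c[0] = 2×2 = 4; c[1] = 2×-2 + -3×2 = -10; c[2] = 2×3 + -3×-2 + 3×2 = 18; c[3] = -3×3 + 3×-2 = -15; c[4] = 3×3 = 9. Result coefficients: [4, -10, 18, -15, 9] → 4 - 10z + 18z^2 - 15z^3 + 9z^4

4 - 10z + 18z^2 - 15z^3 + 9z^4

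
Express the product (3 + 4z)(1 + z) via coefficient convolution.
Ascending coefficients: a = [3, 4], b = [1, 1]. c[0] = 3×1 = 3; c[1] = 3×1 + 4×1 = 7; c[2] = 4×1 = 4. Result coefficients: [3, 7, 4] → 3 + 7z + 4z^2

3 + 7z + 4z^2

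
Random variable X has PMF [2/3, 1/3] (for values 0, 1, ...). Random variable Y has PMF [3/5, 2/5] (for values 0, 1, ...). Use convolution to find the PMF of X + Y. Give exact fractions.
P(X+Y=k) = Σ_i P(X=i)·P(Y=k-i) — a convolution of [2/3, 1/3] and [3/5, 2/5]. P(X+Y=0) = (2/3)×(3/5) = 2/5; P(X+Y=1) = (2/3)×(2/5) + (1/3)×(3/5) = 4/15 + 1/5 = 7/15; P(X+Y=2) = (1/3)×(2/5) = 2/15. PMF: [2/5, 7/15, 2/15] (sums to 1 ✓)

[2/5, 7/15, 2/15]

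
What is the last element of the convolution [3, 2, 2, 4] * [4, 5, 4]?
Use y[k] = Σ_i a[i]·b[k-i] at k=5. y[5] = 4×4 = 16

16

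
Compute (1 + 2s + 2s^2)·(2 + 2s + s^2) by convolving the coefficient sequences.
Ascending coefficients: a = [1, 2, 2], b = [2, 2, 1]. c[0] = 1×2 = 2; c[1] = 1×2 + 2×2 = 6; c[2] = 1×1 + 2×2 + 2×2 = 9; c[3] = 2×1 + 2×2 = 6; c[4] = 2×1 = 2. Result coefficients: [2, 6, 9, 6, 2] → 2 + 6s + 9s^2 + 6s^3 + 2s^4

2 + 6s + 9s^2 + 6s^3 + 2s^4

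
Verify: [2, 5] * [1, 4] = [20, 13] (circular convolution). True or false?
Recompute circular convolution of [2, 5] and [1, 4]: y[0] = 2×1 + 5×4 = 22; y[1] = 2×4 + 5×1 = 13 → [22, 13]. Compare to given [20, 13]: they differ at index 0: given 20, correct 22, so answer: No

No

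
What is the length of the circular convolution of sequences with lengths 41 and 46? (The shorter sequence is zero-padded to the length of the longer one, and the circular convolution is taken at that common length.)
Circular convolution (zero-padding the shorter input) has length max(m, n) = max(41, 46) = 46

46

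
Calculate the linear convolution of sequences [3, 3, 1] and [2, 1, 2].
y[0] = 3×2 = 6; y[1] = 3×1 + 3×2 = 9; y[2] = 3×2 + 3×1 + 1×2 = 11; y[3] = 3×2 + 1×1 = 7; y[4] = 1×2 = 2

[6, 9, 11, 7, 2]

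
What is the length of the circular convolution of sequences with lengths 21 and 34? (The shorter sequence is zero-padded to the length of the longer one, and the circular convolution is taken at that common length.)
Circular convolution (zero-padding the shorter input) has length max(m, n) = max(21, 34) = 34

34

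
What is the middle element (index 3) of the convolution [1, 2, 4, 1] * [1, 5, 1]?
Use y[k] = Σ_i a[i]·b[k-i] at k=3. y[3] = 2×1 + 4×5 + 1×1 = 23

23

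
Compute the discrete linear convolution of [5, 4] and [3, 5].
y[0] = 5×3 = 15; y[1] = 5×5 + 4×3 = 37; y[2] = 4×5 = 20

[15, 37, 20]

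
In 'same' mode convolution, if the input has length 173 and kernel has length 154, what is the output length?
'Same' mode returns an output with the same length as the input: 173

173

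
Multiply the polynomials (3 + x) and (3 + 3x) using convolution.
Ascending coefficients: a = [3, 1], b = [3, 3]. c[0] = 3×3 = 9; c[1] = 3×3 + 1×3 = 12; c[2] = 1×3 = 3. Result coefficients: [9, 12, 3] → 9 + 12x + 3x^2

9 + 12x + 3x^2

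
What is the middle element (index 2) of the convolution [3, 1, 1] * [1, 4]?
Use y[k] = Σ_i a[i]·b[k-i] at k=2. y[2] = 1×4 + 1×1 = 5

5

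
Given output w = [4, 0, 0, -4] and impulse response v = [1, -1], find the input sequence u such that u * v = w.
Deconvolve w=[4, 0, 0, -4] by v=[1, -1]. Since v[0]=1, solve forward: u[0] = w[0] / 1 = 4; u[1] = (w[1] - 4×-1) / 1 = 4; u[2] = (w[2] - 4×-1) / 1 = 4. So u = [4, 4, 4]. Check by forward convolution: w[0] = 4×1 = 4; w[1] = 4×-1 + 4×1 = 0; w[2] = 4×-1 + 4×1 = 0; w[3] = 4×-1 = -4

[4, 4, 4]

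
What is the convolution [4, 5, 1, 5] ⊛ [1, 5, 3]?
y[0] = 4×1 = 4; y[1] = 4×5 + 5×1 = 25; y[2] = 4×3 + 5×5 + 1×1 = 38; y[3] = 5×3 + 1×5 + 5×1 = 25; y[4] = 1×3 + 5×5 = 28; y[5] = 5×3 = 15

[4, 25, 38, 25, 28, 15]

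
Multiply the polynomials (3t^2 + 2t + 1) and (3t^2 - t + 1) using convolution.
Ascending coefficients: a = [1, 2, 3], b = [1, -1, 3]. c[0] = 1×1 = 1; c[1] = 1×-1 + 2×1 = 1; c[2] = 1×3 + 2×-1 + 3×1 = 4; c[3] = 2×3 + 3×-1 = 3; c[4] = 3×3 = 9. Result coefficients: [1, 1, 4, 3, 9] → 9t^4 + 3t^3 + 4t^2 + t + 1

9t^4 + 3t^3 + 4t^2 + t + 1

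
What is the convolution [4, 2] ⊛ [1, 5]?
y[0] = 4×1 = 4; y[1] = 4×5 + 2×1 = 22; y[2] = 2×5 = 10

[4, 22, 10]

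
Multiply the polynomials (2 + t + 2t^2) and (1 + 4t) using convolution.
Ascending coefficients: a = [2, 1, 2], b = [1, 4]. c[0] = 2×1 = 2; c[1] = 2×4 + 1×1 = 9; c[2] = 1×4 + 2×1 = 6; c[3] = 2×4 = 8. Result coefficients: [2, 9, 6, 8] → 2 + 9t + 6t^2 + 8t^3

2 + 9t + 6t^2 + 8t^3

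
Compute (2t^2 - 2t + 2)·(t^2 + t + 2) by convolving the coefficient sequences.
Ascending coefficients: a = [2, -2, 2], b = [2, 1, 1]. c[0] = 2×2 = 4; c[1] = 2×1 + -2×2 = -2; c[2] = 2×1 + -2×1 + 2×2 = 4; c[3] = -2×1 + 2×1 = 0; c[4] = 2×1 = 2. Result coefficients: [4, -2, 4, 0, 2] → 2t^4 + 4t^2 - 2t + 4

2t^4 + 4t^2 - 2t + 4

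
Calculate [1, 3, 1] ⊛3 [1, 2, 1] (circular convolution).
Use y[k] = Σ_j f[j]·g[(k-j) mod 3]. y[0] = 1×1 + 3×1 + 1×2 = 6; y[1] = 1×2 + 3×1 + 1×1 = 6; y[2] = 1×1 + 3×2 + 1×1 = 8. Result: [6, 6, 8]

[6, 6, 8]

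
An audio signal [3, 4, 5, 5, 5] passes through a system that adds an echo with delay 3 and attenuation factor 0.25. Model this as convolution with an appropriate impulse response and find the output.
Direct-path + delayed-attenuated-path model → impulse response h = [1, 0, 0, 0.25] (1 at lag 0, 0.25 at lag 3). Output y[n] = x[n] + 0.25·x[n - 3] (with x[n] = 0 outside 0..4): y[0] = 3 + 0.25×0 = 3; y[1] = 4 + 0.25×0 = 4; y[2] = 5 + 0.25×0 = 5; y[3] = 5 + 0.25×3 = 5.75; y[4] = 5 + 0.25×4 = 6.0; y[5] = 0 + 0.25×5 = 1.25; y[6] = 0 + 0.25×5 = 1.25; y[7] = 0 + 0.25×5 = 1.25. So y = [3, 4, 5, 5.75, 6.0, 1.25, 1.25, 1.25]

[3, 4, 5, 5.75, 6.0, 1.25, 1.25, 1.25]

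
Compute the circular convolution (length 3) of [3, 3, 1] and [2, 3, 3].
Use y[k] = Σ_j x[j]·h[(k-j) mod 3]. y[0] = 3×2 + 3×3 + 1×3 = 18; y[1] = 3×3 + 3×2 + 1×3 = 18; y[2] = 3×3 + 3×3 + 1×2 = 20. Result: [18, 18, 20]

[18, 18, 20]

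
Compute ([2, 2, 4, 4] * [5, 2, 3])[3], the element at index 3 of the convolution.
Use y[k] = Σ_i a[i]·b[k-i] at k=3. y[3] = 2×3 + 4×2 + 4×5 = 34

34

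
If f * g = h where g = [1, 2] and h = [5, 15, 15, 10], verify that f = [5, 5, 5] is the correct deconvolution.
Forward-compute [5, 5, 5] * [1, 2]: h[0] = 5×1 = 5; h[1] = 5×2 + 5×1 = 15; h[2] = 5×2 + 5×1 = 15; h[3] = 5×2 = 10 → [5, 15, 15, 10]. Matches given h = [5, 15, 15, 10], so verified.

Verified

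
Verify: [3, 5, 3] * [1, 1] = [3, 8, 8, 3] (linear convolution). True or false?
Recompute linear convolution of [3, 5, 3] and [1, 1]: y[0] = 3×1 = 3; y[1] = 3×1 + 5×1 = 8; y[2] = 5×1 + 3×1 = 8; y[3] = 3×1 = 3 → [3, 8, 8, 3]. Given [3, 8, 8, 3] matches, so answer: Yes

Yes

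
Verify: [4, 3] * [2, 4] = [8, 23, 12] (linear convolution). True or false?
Recompute linear convolution of [4, 3] and [2, 4]: y[0] = 4×2 = 8; y[1] = 4×4 + 3×2 = 22; y[2] = 3×4 = 12 → [8, 22, 12]. Compare to given [8, 23, 12]: they differ at index 1: given 23, correct 22, so answer: No

No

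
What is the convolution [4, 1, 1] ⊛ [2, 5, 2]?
y[0] = 4×2 = 8; y[1] = 4×5 + 1×2 = 22; y[2] = 4×2 + 1×5 + 1×2 = 15; y[3] = 1×2 + 1×5 = 7; y[4] = 1×2 = 2

[8, 22, 15, 7, 2]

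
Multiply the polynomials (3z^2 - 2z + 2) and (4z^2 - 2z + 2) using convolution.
Ascending coefficients: a = [2, -2, 3], b = [2, -2, 4]. c[0] = 2×2 = 4; c[1] = 2×-2 + -2×2 = -8; c[2] = 2×4 + -2×-2 + 3×2 = 18; c[3] = -2×4 + 3×-2 = -14; c[4] = 3×4 = 12. Result coefficients: [4, -8, 18, -14, 12] → 12z^4 - 14z^3 + 18z^2 - 8z + 4

12z^4 - 14z^3 + 18z^2 - 8z + 4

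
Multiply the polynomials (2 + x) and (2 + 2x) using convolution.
Ascending coefficients: a = [2, 1], b = [2, 2]. c[0] = 2×2 = 4; c[1] = 2×2 + 1×2 = 6; c[2] = 1×2 = 2. Result coefficients: [4, 6, 2] → 4 + 6x + 2x^2

4 + 6x + 2x^2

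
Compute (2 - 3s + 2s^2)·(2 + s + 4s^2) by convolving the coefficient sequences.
Ascending coefficients: a = [2, -3, 2], b = [2, 1, 4]. c[0] = 2×2 = 4; c[1] = 2×1 + -3×2 = -4; c[2] = 2×4 + -3×1 + 2×2 = 9; c[3] = -3×4 + 2×1 = -10; c[4] = 2×4 = 8. Result coefficients: [4, -4, 9, -10, 8] → 4 - 4s + 9s^2 - 10s^3 + 8s^4

4 - 4s + 9s^2 - 10s^3 + 8s^4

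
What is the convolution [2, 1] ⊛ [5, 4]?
y[0] = 2×5 = 10; y[1] = 2×4 + 1×5 = 13; y[2] = 1×4 = 4

[10, 13, 4]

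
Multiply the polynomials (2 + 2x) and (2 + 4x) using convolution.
Ascending coefficients: a = [2, 2], b = [2, 4]. c[0] = 2×2 = 4; c[1] = 2×4 + 2×2 = 12; c[2] = 2×4 = 8. Result coefficients: [4, 12, 8] → 4 + 12x + 8x^2

4 + 12x + 8x^2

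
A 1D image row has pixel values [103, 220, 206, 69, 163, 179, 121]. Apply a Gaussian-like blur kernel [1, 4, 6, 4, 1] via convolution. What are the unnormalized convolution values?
Convolve image row [103, 220, 206, 69, 163, 179, 121] with kernel [1, 4, 6, 4, 1]: y[0] = 103×1 = 103; y[1] = 103×4 + 220×1 = 632; y[2] = 103×6 + 220×4 + 206×1 = 1704; y[3] = 103×4 + 220×6 + 206×4 + 69×1 = 2625; y[4] = 103×1 + 220×4 + 206×6 + 69×4 + 163×1 = 2658; y[5] = 220×1 + 206×4 + 69×6 + 163×4 + 179×1 = 2289; y[6] = 206×1 + 69×4 + 163×6 + 179×4 + 121×1 = 2297; y[7] = 69×1 + 163×4 + 179×6 + 121×4 = 2279; y[8] = 163×1 + 179×4 + 121×6 = 1605; y[9] = 179×1 + 121×4 = 663; y[10] = 121×1 = 121 → [103, 632, 1704, 2625, 2658, 2289, 2297, 2279, 1605, 663, 121]. Normalization factor = sum(kernel) = 16.

[103, 632, 1704, 2625, 2658, 2289, 2297, 2279, 1605, 663, 121]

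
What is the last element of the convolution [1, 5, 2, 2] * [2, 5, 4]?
Use y[k] = Σ_i a[i]·b[k-i] at k=5. y[5] = 2×4 = 8

8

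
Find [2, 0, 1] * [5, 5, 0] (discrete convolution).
y[0] = 2×5 = 10; y[1] = 2×5 + 0×5 = 10; y[2] = 2×0 + 0×5 + 1×5 = 5; y[3] = 0×0 + 1×5 = 5; y[4] = 1×0 = 0

[10, 10, 5, 5, 0]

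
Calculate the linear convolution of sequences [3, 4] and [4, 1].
y[0] = 3×4 = 12; y[1] = 3×1 + 4×4 = 19; y[2] = 4×1 = 4

[12, 19, 4]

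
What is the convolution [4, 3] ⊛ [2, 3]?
y[0] = 4×2 = 8; y[1] = 4×3 + 3×2 = 18; y[2] = 3×3 = 9

[8, 18, 9]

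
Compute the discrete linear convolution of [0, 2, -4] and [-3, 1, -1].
y[0] = 0×-3 = 0; y[1] = 0×1 + 2×-3 = -6; y[2] = 0×-1 + 2×1 + -4×-3 = 14; y[3] = 2×-1 + -4×1 = -6; y[4] = -4×-1 = 4

[0, -6, 14, -6, 4]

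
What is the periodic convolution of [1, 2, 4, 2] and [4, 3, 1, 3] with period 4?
Use y[k] = Σ_j a[j]·b[(k-j) mod 4]. y[0] = 1×4 + 2×3 + 4×1 + 2×3 = 20; y[1] = 1×3 + 2×4 + 4×3 + 2×1 = 25; y[2] = 1×1 + 2×3 + 4×4 + 2×3 = 29; y[3] = 1×3 + 2×1 + 4×3 + 2×4 = 25. Result: [20, 25, 29, 25]

[20, 25, 29, 25]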